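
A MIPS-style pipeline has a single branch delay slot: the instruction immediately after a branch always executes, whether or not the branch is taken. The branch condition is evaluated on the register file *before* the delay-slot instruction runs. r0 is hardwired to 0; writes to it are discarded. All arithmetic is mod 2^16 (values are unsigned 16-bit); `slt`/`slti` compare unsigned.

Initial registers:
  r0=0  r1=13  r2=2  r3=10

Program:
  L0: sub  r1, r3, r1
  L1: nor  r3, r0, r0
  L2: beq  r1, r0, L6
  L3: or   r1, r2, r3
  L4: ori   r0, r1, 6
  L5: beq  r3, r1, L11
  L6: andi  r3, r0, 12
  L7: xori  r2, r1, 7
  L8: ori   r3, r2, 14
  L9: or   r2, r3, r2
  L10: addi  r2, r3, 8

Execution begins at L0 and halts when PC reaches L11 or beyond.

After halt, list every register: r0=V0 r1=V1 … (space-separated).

r0=0 r1=65535 r2=2 r3=0

  step pc=0: sub  r1, r3, r1  regs=(0,65533,2,10)
  step pc=1: nor  r3, r0, r0  regs=(0,65533,2,65535)
  step pc=2: beq  r1, r0, L6  cond=F  regs=(0,65533,2,65535)
  step pc=3: or   r1, r2, r3  regs=(0,65535,2,65535)
  step pc=4: ori   r0, r1, 6  regs=(0,65535,2,65535)
  step pc=5: beq  r3, r1, L11  cond=T  regs=(0,65535,2,65535)
  step pc=6: andi  r3, r0, 12  regs=(0,65535,2,0)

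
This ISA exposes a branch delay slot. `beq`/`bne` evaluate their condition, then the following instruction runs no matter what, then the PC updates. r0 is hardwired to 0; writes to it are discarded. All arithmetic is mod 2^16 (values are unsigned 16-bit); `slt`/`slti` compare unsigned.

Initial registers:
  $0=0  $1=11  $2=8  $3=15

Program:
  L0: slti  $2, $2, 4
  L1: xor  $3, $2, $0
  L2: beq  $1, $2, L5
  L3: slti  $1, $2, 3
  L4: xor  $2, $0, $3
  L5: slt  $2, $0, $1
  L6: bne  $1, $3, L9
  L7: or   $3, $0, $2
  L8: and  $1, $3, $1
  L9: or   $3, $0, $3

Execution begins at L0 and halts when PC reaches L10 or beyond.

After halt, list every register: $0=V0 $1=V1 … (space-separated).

$0=0 $1=1 $2=1 $3=1

#0 slti  $2, $2, 4 ; 0/11/0/15
#1 xor  $3, $2, $0 ; 0/11/0/0
#2 beq  $1, $2, L5 ; 0/11/0/0 ; →fallthru
#3 slti  $1, $2, 3 ; 0/1/0/0
#4 xor  $2, $0, $3 ; 0/1/0/0
#5 slt  $2, $0, $1 ; 0/1/1/0
#6 bne  $1, $3, L9 ; 0/1/1/0 ; →target
#7 or   $3, $0, $2 ; 0/1/1/1
#9 or   $3, $0, $3 ; 0/1/1/1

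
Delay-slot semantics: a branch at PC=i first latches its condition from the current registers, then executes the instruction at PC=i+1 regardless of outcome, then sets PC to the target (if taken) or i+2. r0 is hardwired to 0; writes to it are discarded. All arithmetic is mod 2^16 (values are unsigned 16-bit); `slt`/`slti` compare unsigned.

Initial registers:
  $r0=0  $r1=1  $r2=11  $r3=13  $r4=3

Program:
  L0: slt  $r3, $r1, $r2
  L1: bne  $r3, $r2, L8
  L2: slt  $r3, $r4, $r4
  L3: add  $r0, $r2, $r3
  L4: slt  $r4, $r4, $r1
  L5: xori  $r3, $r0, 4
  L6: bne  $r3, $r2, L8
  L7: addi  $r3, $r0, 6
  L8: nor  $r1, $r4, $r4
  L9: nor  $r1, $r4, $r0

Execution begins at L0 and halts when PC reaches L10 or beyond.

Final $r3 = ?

0

  step pc=0: slt  $r3, $r1, $r2  regs=(0,1,11,1,3)
  step pc=1: bne  $r3, $r2, L8  cond=T  regs=(0,1,11,1,3)
  step pc=2: slt  $r3, $r4, $r4  regs=(0,1,11,0,3)
  step pc=8: nor  $r1, $r4, $r4  regs=(0,65532,11,0,3)
  step pc=9: nor  $r1, $r4, $r0  regs=(0,65532,11,0,3)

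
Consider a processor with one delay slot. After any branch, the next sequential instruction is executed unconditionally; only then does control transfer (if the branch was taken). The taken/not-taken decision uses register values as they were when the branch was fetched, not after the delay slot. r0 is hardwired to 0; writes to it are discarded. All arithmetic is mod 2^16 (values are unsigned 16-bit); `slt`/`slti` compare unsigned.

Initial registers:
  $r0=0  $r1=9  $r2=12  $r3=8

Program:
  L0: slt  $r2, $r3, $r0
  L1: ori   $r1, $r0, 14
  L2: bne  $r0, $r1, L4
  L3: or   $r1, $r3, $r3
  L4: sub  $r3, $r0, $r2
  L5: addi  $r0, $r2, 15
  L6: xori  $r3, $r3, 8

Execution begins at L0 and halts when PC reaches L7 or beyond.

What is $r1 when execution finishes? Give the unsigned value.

8

#0 slt  $r2, $r3, $r0 ; 0/9/0/8
#1 ori   $r1, $r0, 14 ; 0/14/0/8
#2 bne  $r0, $r1, L4 ; 0/14/0/8 ; →target
#3 or   $r1, $r3, $r3 ; 0/8/0/8
#4 sub  $r3, $r0, $r2 ; 0/8/0/0
#5 addi  $r0, $r2, 15 ; 0/8/0/0
#6 xori  $r3, $r3, 8 ; 0/8/0/8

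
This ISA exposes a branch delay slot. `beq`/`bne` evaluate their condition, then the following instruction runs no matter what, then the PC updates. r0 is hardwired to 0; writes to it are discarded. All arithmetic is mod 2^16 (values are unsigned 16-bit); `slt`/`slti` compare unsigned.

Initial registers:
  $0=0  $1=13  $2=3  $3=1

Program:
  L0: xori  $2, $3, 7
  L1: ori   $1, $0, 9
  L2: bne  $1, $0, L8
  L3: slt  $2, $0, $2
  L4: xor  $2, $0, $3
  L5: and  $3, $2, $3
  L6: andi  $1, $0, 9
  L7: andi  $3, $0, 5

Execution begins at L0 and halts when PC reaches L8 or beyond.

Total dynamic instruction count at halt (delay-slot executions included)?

[0] xori  $2, $3, 7  →  {$0:0, $1:13, $2:6, $3:1}
[1] ori   $1, $0, 9  →  {$0:0, $1:9, $2:6, $3:1}
[2] bne  $1, $0, L8  →  {$0:0, $1:9, $2:6, $3:1}  ⟨branch taken⟩
[3] slt  $2, $0, $2  →  {$0:0, $1:9, $2:1, $3:1}

4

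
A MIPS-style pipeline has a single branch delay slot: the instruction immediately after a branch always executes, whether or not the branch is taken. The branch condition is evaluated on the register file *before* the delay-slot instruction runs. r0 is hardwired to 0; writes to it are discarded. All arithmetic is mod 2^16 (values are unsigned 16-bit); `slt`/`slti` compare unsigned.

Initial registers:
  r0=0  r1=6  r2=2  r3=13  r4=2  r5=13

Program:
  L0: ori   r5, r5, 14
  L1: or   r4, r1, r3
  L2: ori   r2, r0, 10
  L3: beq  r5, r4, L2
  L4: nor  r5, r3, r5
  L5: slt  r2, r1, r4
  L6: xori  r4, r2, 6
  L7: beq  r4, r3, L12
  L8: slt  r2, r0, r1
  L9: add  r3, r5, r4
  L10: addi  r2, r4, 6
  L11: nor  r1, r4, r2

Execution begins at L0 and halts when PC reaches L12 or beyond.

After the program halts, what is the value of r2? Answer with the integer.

  step pc=0: ori   r5, r5, 14  regs=(0,6,2,13,2,15)
  step pc=1: or   r4, r1, r3  regs=(0,6,2,13,15,15)
  step pc=2: ori   r2, r0, 10  regs=(0,6,10,13,15,15)
  step pc=3: beq  r5, r4, L2  cond=T  regs=(0,6,10,13,15,15)
  step pc=4: nor  r5, r3, r5  regs=(0,6,10,13,15,65520)
  step pc=2: ori   r2, r0, 10  regs=(0,6,10,13,15,65520)
  step pc=3: beq  r5, r4, L2  cond=F  regs=(0,6,10,13,15,65520)
  step pc=4: nor  r5, r3, r5  regs=(0,6,10,13,15,2)
  step pc=5: slt  r2, r1, r4  regs=(0,6,1,13,15,2)
  step pc=6: xori  r4, r2, 6  regs=(0,6,1,13,7,2)
  step pc=7: beq  r4, r3, L12  cond=F  regs=(0,6,1,13,7,2)
  step pc=8: slt  r2, r0, r1  regs=(0,6,1,13,7,2)
  step pc=9: add  r3, r5, r4  regs=(0,6,1,9,7,2)
  step pc=10: addi  r2, r4, 6  regs=(0,6,13,9,7,2)
  step pc=11: nor  r1, r4, r2  regs=(0,65520,13,9,7,2)

13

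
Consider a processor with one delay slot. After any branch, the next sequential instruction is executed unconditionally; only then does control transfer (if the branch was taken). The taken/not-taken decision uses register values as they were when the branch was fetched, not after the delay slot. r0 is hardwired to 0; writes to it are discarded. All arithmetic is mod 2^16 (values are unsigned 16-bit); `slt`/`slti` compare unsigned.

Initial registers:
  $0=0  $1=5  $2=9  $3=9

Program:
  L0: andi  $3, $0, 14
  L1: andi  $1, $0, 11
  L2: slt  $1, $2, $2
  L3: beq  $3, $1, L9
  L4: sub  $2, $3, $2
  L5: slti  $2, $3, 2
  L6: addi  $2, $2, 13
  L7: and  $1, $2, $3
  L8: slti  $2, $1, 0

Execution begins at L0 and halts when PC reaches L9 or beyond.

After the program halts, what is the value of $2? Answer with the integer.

#0 andi  $3, $0, 14 ; 0/5/9/0
#1 andi  $1, $0, 11 ; 0/0/9/0
#2 slt  $1, $2, $2 ; 0/0/9/0
#3 beq  $3, $1, L9 ; 0/0/9/0 ; →target
#4 sub  $2, $3, $2 ; 0/0/65527/0

65527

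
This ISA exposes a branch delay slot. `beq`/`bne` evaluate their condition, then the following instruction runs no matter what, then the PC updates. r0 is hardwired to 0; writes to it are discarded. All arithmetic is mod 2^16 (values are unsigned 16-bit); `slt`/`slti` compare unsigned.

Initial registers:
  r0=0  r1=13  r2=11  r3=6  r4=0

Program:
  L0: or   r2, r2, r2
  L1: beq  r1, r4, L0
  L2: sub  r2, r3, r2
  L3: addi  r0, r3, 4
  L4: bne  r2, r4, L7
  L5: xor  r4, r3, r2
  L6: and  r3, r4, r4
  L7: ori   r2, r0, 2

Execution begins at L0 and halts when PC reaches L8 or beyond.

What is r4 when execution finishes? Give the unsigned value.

65533

PC=0  or   r2, r2, r2        | r0=0 r1=13 r2=11 r3=6 r4=0
PC=1  beq  r1, r4, L0        | r0=0 r1=13 r2=11 r3=6 r4=0  [not taken]
PC=2  sub  r2, r3, r2        | r0=0 r1=13 r2=65531 r3=6 r4=0
PC=3  addi  r0, r3, 4        | r0=0 r1=13 r2=65531 r3=6 r4=0
PC=4  bne  r2, r4, L7        | r0=0 r1=13 r2=65531 r3=6 r4=0  [TAKEN]
PC=5  xor  r4, r3, r2        | r0=0 r1=13 r2=65531 r3=6 r4=65533
PC=7  ori   r2, r0, 2        | r0=0 r1=13 r2=2 r3=6 r4=65533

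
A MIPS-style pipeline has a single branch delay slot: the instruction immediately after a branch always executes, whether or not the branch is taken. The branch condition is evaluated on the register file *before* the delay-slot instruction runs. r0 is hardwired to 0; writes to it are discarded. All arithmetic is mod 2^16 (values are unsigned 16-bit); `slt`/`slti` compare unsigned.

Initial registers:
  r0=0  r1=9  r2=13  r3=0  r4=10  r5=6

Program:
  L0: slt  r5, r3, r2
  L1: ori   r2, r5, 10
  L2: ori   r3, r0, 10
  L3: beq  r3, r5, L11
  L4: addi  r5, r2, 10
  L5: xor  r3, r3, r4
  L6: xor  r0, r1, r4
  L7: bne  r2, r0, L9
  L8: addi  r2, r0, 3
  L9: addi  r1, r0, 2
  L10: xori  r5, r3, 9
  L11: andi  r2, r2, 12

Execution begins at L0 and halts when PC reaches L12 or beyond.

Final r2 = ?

#0 slt  r5, r3, r2 ; 0/9/13/0/10/1
#1 ori   r2, r5, 10 ; 0/9/11/0/10/1
#2 ori   r3, r0, 10 ; 0/9/11/10/10/1
#3 beq  r3, r5, L11 ; 0/9/11/10/10/1 ; →fallthru
#4 addi  r5, r2, 10 ; 0/9/11/10/10/21
#5 xor  r3, r3, r4 ; 0/9/11/0/10/21
#6 xor  r0, r1, r4 ; 0/9/11/0/10/21
#7 bne  r2, r0, L9 ; 0/9/11/0/10/21 ; →target
#8 addi  r2, r0, 3 ; 0/9/3/0/10/21
#9 addi  r1, r0, 2 ; 0/2/3/0/10/21
#10 xori  r5, r3, 9 ; 0/2/3/0/10/9
#11 andi  r2, r2, 12 ; 0/2/0/0/10/9

0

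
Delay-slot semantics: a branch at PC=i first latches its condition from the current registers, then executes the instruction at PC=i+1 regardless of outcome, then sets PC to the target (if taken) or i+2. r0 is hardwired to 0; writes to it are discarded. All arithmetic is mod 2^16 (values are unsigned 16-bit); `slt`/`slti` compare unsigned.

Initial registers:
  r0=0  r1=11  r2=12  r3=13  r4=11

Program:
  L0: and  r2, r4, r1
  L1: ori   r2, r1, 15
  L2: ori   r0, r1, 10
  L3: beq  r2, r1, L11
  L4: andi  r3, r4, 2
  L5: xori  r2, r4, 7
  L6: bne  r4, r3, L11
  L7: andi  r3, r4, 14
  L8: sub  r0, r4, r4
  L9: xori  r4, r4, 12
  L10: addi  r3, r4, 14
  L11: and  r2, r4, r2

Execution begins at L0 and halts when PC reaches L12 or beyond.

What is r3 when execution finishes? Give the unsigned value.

10

[0] and  r2, r4, r1  →  {r0:0, r1:11, r2:11, r3:13, r4:11}
[1] ori   r2, r1, 15  →  {r0:0, r1:11, r2:15, r3:13, r4:11}
[2] ori   r0, r1, 10  →  {r0:0, r1:11, r2:15, r3:13, r4:11}
[3] beq  r2, r1, L11  →  {r0:0, r1:11, r2:15, r3:13, r4:11}  ⟨branch fallthrough⟩
[4] andi  r3, r4, 2  →  {r0:0, r1:11, r2:15, r3:2, r4:11}
[5] xori  r2, r4, 7  →  {r0:0, r1:11, r2:12, r3:2, r4:11}
[6] bne  r4, r3, L11  →  {r0:0, r1:11, r2:12, r3:2, r4:11}  ⟨branch taken⟩
[7] andi  r3, r4, 14  →  {r0:0, r1:11, r2:12, r3:10, r4:11}
[11] and  r2, r4, r2  →  {r0:0, r1:11, r2:8, r3:10, r4:11}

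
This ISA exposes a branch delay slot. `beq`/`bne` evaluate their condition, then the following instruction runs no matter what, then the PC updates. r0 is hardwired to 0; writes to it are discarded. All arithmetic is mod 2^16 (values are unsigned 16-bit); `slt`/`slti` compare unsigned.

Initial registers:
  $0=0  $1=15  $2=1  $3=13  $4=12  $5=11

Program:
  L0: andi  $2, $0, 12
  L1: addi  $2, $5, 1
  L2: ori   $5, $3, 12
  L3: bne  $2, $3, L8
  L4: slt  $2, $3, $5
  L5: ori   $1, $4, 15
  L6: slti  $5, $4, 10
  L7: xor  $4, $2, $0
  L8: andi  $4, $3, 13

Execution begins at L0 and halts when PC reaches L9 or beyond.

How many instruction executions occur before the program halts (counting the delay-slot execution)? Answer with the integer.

[0] andi  $2, $0, 12  →  {$0:0, $1:15, $2:0, $3:13, $4:12, $5:11}
[1] addi  $2, $5, 1  →  {$0:0, $1:15, $2:12, $3:13, $4:12, $5:11}
[2] ori   $5, $3, 12  →  {$0:0, $1:15, $2:12, $3:13, $4:12, $5:13}
[3] bne  $2, $3, L8  →  {$0:0, $1:15, $2:12, $3:13, $4:12, $5:13}  ⟨branch taken⟩
[4] slt  $2, $3, $5  →  {$0:0, $1:15, $2:0, $3:13, $4:12, $5:13}
[8] andi  $4, $3, 13  →  {$0:0, $1:15, $2:0, $3:13, $4:13, $5:13}

6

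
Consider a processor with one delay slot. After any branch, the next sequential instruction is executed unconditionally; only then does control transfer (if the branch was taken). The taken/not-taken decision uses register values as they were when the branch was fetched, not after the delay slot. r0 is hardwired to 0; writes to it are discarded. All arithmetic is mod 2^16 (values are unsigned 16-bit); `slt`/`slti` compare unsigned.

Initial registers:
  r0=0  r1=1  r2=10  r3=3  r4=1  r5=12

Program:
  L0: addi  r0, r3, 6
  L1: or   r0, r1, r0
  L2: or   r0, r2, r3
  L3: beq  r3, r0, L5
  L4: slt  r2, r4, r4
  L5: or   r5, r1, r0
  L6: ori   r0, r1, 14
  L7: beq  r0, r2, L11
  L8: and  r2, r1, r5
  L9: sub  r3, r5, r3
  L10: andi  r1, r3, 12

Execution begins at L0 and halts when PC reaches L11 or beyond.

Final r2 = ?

1

  step pc=0: addi  r0, r3, 6  regs=(0,1,10,3,1,12)
  step pc=1: or   r0, r1, r0  regs=(0,1,10,3,1,12)
  step pc=2: or   r0, r2, r3  regs=(0,1,10,3,1,12)
  step pc=3: beq  r3, r0, L5  cond=F  regs=(0,1,10,3,1,12)
  step pc=4: slt  r2, r4, r4  regs=(0,1,0,3,1,12)
  step pc=5: or   r5, r1, r0  regs=(0,1,0,3,1,1)
  step pc=6: ori   r0, r1, 14  regs=(0,1,0,3,1,1)
  step pc=7: beq  r0, r2, L11  cond=T  regs=(0,1,0,3,1,1)
  step pc=8: and  r2, r1, r5  regs=(0,1,1,3,1,1)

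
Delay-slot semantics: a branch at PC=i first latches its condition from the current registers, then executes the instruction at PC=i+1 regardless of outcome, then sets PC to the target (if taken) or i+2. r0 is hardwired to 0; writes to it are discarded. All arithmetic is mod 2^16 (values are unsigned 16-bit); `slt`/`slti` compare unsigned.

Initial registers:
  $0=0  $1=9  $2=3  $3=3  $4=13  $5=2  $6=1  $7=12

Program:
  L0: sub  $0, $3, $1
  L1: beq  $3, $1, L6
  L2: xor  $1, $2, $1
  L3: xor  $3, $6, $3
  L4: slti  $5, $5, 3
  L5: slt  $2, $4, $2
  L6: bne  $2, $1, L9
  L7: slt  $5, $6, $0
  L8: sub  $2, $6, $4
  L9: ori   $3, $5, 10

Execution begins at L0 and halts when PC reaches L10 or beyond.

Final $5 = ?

  step pc=0: sub  $0, $3, $1  regs=(0,9,3,3,13,2,1,12)
  step pc=1: beq  $3, $1, L6  cond=F  regs=(0,9,3,3,13,2,1,12)
  step pc=2: xor  $1, $2, $1  regs=(0,10,3,3,13,2,1,12)
  step pc=3: xor  $3, $6, $3  regs=(0,10,3,2,13,2,1,12)
  step pc=4: slti  $5, $5, 3  regs=(0,10,3,2,13,1,1,12)
  step pc=5: slt  $2, $4, $2  regs=(0,10,0,2,13,1,1,12)
  step pc=6: bne  $2, $1, L9  cond=T  regs=(0,10,0,2,13,1,1,12)
  step pc=7: slt  $5, $6, $0  regs=(0,10,0,2,13,0,1,12)
  step pc=9: ori   $3, $5, 10  regs=(0,10,0,10,13,0,1,12)

0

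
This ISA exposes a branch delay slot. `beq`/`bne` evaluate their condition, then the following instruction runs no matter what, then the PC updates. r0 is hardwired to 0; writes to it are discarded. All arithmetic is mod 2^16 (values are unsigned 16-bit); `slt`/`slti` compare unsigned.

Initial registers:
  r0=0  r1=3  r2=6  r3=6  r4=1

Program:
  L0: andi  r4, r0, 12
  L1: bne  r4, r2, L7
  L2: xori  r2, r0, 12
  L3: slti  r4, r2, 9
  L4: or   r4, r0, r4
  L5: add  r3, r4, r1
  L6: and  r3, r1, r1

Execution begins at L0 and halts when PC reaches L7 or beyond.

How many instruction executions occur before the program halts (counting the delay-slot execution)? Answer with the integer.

3

PC=0  andi  r4, r0, 12       | r0=0 r1=3 r2=6 r3=6 r4=0
PC=1  bne  r4, r2, L7        | r0=0 r1=3 r2=6 r3=6 r4=0  [TAKEN]
PC=2  xori  r2, r0, 12       | r0=0 r1=3 r2=12 r3=6 r4=0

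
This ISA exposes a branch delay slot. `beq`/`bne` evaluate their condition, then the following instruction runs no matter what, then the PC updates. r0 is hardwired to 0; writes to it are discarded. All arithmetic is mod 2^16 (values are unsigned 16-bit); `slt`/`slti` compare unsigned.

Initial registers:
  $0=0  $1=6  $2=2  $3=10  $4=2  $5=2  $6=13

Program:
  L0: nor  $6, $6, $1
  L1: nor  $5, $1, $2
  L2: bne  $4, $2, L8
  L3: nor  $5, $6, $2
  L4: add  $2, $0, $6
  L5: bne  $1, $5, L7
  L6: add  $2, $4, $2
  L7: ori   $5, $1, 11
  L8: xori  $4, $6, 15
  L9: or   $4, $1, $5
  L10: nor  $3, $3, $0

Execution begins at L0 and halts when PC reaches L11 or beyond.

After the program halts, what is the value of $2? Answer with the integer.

65522

  step pc=0: nor  $6, $6, $1  regs=(0,6,2,10,2,2,65520)
  step pc=1: nor  $5, $1, $2  regs=(0,6,2,10,2,65529,65520)
  step pc=2: bne  $4, $2, L8  cond=F  regs=(0,6,2,10,2,65529,65520)
  step pc=3: nor  $5, $6, $2  regs=(0,6,2,10,2,13,65520)
  step pc=4: add  $2, $0, $6  regs=(0,6,65520,10,2,13,65520)
  step pc=5: bne  $1, $5, L7  cond=T  regs=(0,6,65520,10,2,13,65520)
  step pc=6: add  $2, $4, $2  regs=(0,6,65522,10,2,13,65520)
  step pc=7: ori   $5, $1, 11  regs=(0,6,65522,10,2,15,65520)
  step pc=8: xori  $4, $6, 15  regs=(0,6,65522,10,65535,15,65520)
  step pc=9: or   $4, $1, $5  regs=(0,6,65522,10,15,15,65520)
  step pc=10: nor  $3, $3, $0  regs=(0,6,65522,65525,15,15,65520)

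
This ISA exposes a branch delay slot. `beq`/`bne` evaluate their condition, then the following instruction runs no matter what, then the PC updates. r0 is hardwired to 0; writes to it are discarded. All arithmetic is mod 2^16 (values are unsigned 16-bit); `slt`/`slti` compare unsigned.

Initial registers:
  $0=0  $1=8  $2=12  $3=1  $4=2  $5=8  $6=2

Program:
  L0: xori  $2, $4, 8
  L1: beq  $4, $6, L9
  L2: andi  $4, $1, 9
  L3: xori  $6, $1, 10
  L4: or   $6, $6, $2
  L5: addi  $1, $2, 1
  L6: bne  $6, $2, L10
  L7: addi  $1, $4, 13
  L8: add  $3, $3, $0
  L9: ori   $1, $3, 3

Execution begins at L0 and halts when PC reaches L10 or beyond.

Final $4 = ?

PC=0  xori  $2, $4, 8        | $0=0 $1=8 $2=10 $3=1 $4=2 $5=8 $6=2
PC=1  beq  $4, $6, L9        | $0=0 $1=8 $2=10 $3=1 $4=2 $5=8 $6=2  [TAKEN]
PC=2  andi  $4, $1, 9        | $0=0 $1=8 $2=10 $3=1 $4=8 $5=8 $6=2
PC=9  ori   $1, $3, 3        | $0=0 $1=3 $2=10 $3=1 $4=8 $5=8 $6=2

8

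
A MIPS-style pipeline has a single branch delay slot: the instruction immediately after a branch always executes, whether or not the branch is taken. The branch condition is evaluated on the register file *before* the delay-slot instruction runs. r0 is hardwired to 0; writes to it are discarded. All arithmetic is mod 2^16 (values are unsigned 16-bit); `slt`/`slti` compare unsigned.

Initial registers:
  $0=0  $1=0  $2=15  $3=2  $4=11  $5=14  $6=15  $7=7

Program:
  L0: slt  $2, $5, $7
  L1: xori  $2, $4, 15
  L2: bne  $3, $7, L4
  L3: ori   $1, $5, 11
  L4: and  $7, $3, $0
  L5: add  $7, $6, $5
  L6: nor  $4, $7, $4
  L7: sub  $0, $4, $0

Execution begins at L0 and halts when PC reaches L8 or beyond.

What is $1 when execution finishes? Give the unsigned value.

  step pc=0: slt  $2, $5, $7  regs=(0,0,0,2,11,14,15,7)
  step pc=1: xori  $2, $4, 15  regs=(0,0,4,2,11,14,15,7)
  step pc=2: bne  $3, $7, L4  cond=T  regs=(0,0,4,2,11,14,15,7)
  step pc=3: ori   $1, $5, 11  regs=(0,15,4,2,11,14,15,7)
  step pc=4: and  $7, $3, $0  regs=(0,15,4,2,11,14,15,0)
  step pc=5: add  $7, $6, $5  regs=(0,15,4,2,11,14,15,29)
  step pc=6: nor  $4, $7, $4  regs=(0,15,4,2,65504,14,15,29)
  step pc=7: sub  $0, $4, $0  regs=(0,15,4,2,65504,14,15,29)

15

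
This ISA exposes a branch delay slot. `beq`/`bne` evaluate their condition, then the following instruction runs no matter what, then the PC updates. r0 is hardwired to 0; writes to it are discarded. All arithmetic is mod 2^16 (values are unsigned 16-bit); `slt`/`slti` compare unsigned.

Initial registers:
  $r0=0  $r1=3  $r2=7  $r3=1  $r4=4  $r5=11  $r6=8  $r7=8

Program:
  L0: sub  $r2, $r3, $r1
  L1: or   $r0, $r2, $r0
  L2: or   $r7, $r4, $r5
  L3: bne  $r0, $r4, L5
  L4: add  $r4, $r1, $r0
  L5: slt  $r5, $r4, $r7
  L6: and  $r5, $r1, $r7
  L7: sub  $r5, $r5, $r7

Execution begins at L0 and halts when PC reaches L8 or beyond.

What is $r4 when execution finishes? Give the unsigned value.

#0 sub  $r2, $r3, $r1 ; 0/3/65534/1/4/11/8/8
#1 or   $r0, $r2, $r0 ; 0/3/65534/1/4/11/8/8
#2 or   $r7, $r4, $r5 ; 0/3/65534/1/4/11/8/15
#3 bne  $r0, $r4, L5 ; 0/3/65534/1/4/11/8/15 ; →target
#4 add  $r4, $r1, $r0 ; 0/3/65534/1/3/11/8/15
#5 slt  $r5, $r4, $r7 ; 0/3/65534/1/3/1/8/15
#6 and  $r5, $r1, $r7 ; 0/3/65534/1/3/3/8/15
#7 sub  $r5, $r5, $r7 ; 0/3/65534/1/3/65524/8/15

3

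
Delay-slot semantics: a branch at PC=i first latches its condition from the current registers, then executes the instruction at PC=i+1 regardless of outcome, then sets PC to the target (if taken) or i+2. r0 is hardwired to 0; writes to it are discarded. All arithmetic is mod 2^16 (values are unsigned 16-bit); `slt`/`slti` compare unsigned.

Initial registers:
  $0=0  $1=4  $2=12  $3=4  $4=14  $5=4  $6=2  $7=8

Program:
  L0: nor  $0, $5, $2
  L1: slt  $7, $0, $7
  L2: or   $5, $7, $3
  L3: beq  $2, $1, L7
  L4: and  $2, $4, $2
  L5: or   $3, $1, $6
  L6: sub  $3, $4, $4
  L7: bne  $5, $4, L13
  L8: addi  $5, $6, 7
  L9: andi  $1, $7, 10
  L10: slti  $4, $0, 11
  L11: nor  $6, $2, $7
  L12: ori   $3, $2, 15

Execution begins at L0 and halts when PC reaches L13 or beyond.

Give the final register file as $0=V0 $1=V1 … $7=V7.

[0] nor  $0, $5, $2  →  {$0:0, $1:4, $2:12, $3:4, $4:14, $5:4, $6:2, $7:8}
[1] slt  $7, $0, $7  →  {$0:0, $1:4, $2:12, $3:4, $4:14, $5:4, $6:2, $7:1}
[2] or   $5, $7, $3  →  {$0:0, $1:4, $2:12, $3:4, $4:14, $5:5, $6:2, $7:1}
[3] beq  $2, $1, L7  →  {$0:0, $1:4, $2:12, $3:4, $4:14, $5:5, $6:2, $7:1}  ⟨branch fallthrough⟩
[4] and  $2, $4, $2  →  {$0:0, $1:4, $2:12, $3:4, $4:14, $5:5, $6:2, $7:1}
[5] or   $3, $1, $6  →  {$0:0, $1:4, $2:12, $3:6, $4:14, $5:5, $6:2, $7:1}
[6] sub  $3, $4, $4  →  {$0:0, $1:4, $2:12, $3:0, $4:14, $5:5, $6:2, $7:1}
[7] bne  $5, $4, L13  →  {$0:0, $1:4, $2:12, $3:0, $4:14, $5:5, $6:2, $7:1}  ⟨branch taken⟩
[8] addi  $5, $6, 7  →  {$0:0, $1:4, $2:12, $3:0, $4:14, $5:9, $6:2, $7:1}

$0=0 $1=4 $2=12 $3=0 $4=14 $5=9 $6=2 $7=1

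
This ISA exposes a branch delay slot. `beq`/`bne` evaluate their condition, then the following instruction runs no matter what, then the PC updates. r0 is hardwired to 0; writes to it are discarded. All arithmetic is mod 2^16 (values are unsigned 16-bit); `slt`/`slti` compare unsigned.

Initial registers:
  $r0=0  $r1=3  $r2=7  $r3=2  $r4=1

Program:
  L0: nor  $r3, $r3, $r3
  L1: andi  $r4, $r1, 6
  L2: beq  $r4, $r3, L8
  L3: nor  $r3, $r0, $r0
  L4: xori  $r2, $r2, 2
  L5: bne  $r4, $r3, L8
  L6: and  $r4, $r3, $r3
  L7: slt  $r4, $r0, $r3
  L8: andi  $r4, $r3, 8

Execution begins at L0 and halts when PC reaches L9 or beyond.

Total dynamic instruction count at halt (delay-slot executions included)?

8

PC=0  nor  $r3, $r3, $r3     | $r0=0 $r1=3 $r2=7 $r3=65533 $r4=1
PC=1  andi  $r4, $r1, 6      | $r0=0 $r1=3 $r2=7 $r3=65533 $r4=2
PC=2  beq  $r4, $r3, L8      | $r0=0 $r1=3 $r2=7 $r3=65533 $r4=2  [not taken]
PC=3  nor  $r3, $r0, $r0     | $r0=0 $r1=3 $r2=7 $r3=65535 $r4=2
PC=4  xori  $r2, $r2, 2      | $r0=0 $r1=3 $r2=5 $r3=65535 $r4=2
PC=5  bne  $r4, $r3, L8      | $r0=0 $r1=3 $r2=5 $r3=65535 $r4=2  [TAKEN]
PC=6  and  $r4, $r3, $r3     | $r0=0 $r1=3 $r2=5 $r3=65535 $r4=65535
PC=8  andi  $r4, $r3, 8      | $r0=0 $r1=3 $r2=5 $r3=65535 $r4=8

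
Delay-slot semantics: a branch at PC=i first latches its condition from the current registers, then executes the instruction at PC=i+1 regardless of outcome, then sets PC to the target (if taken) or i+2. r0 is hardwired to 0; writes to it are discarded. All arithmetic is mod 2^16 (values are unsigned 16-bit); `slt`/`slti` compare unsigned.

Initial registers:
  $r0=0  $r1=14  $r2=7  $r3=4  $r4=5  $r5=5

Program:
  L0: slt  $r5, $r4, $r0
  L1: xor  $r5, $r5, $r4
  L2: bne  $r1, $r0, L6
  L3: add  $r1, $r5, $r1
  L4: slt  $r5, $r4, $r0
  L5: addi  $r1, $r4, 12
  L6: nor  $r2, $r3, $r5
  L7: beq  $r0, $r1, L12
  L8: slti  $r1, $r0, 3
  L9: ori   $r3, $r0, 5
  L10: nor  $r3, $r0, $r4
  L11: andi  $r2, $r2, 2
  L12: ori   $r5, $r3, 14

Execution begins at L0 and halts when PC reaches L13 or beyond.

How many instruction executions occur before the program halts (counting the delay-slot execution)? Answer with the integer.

11

PC=0  slt  $r5, $r4, $r0     | $r0=0 $r1=14 $r2=7 $r3=4 $r4=5 $r5=0
PC=1  xor  $r5, $r5, $r4     | $r0=0 $r1=14 $r2=7 $r3=4 $r4=5 $r5=5
PC=2  bne  $r1, $r0, L6      | $r0=0 $r1=14 $r2=7 $r3=4 $r4=5 $r5=5  [TAKEN]
PC=3  add  $r1, $r5, $r1     | $r0=0 $r1=19 $r2=7 $r3=4 $r4=5 $r5=5
PC=6  nor  $r2, $r3, $r5     | $r0=0 $r1=19 $r2=65530 $r3=4 $r4=5 $r5=5
PC=7  beq  $r0, $r1, L12     | $r0=0 $r1=19 $r2=65530 $r3=4 $r4=5 $r5=5  [not taken]
PC=8  slti  $r1, $r0, 3      | $r0=0 $r1=1 $r2=65530 $r3=4 $r4=5 $r5=5
PC=9  ori   $r3, $r0, 5      | $r0=0 $r1=1 $r2=65530 $r3=5 $r4=5 $r5=5
PC=10 nor  $r3, $r0, $r4     | $r0=0 $r1=1 $r2=65530 $r3=65530 $r4=5 $r5=5
PC=11 andi  $r2, $r2, 2      | $r0=0 $r1=1 $r2=2 $r3=65530 $r4=5 $r5=5
PC=12 ori   $r5, $r3, 14     | $r0=0 $r1=1 $r2=2 $r3=65530 $r4=5 $r5=65534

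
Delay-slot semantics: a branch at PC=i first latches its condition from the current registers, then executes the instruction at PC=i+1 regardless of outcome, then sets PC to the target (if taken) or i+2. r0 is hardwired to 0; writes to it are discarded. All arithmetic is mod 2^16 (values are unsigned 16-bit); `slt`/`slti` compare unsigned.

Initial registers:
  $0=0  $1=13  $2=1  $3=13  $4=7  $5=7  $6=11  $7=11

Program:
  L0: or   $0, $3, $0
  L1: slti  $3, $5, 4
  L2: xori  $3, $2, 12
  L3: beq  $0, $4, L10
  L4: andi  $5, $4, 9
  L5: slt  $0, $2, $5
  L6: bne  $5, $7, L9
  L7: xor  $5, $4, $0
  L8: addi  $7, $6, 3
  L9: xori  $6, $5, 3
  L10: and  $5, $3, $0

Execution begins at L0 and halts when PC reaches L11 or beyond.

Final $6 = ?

PC=0  or   $0, $3, $0        | $0=0 $1=13 $2=1 $3=13 $4=7 $5=7 $6=11 $7=11
PC=1  slti  $3, $5, 4        | $0=0 $1=13 $2=1 $3=0 $4=7 $5=7 $6=11 $7=11
PC=2  xori  $3, $2, 12       | $0=0 $1=13 $2=1 $3=13 $4=7 $5=7 $6=11 $7=11
PC=3  beq  $0, $4, L10       | $0=0 $1=13 $2=1 $3=13 $4=7 $5=7 $6=11 $7=11  [not taken]
PC=4  andi  $5, $4, 9        | $0=0 $1=13 $2=1 $3=13 $4=7 $5=1 $6=11 $7=11
PC=5  slt  $0, $2, $5        | $0=0 $1=13 $2=1 $3=13 $4=7 $5=1 $6=11 $7=11
PC=6  bne  $5, $7, L9        | $0=0 $1=13 $2=1 $3=13 $4=7 $5=1 $6=11 $7=11  [TAKEN]
PC=7  xor  $5, $4, $0        | $0=0 $1=13 $2=1 $3=13 $4=7 $5=7 $6=11 $7=11
PC=9  xori  $6, $5, 3        | $0=0 $1=13 $2=1 $3=13 $4=7 $5=7 $6=4 $7=11
PC=10 and  $5, $3, $0        | $0=0 $1=13 $2=1 $3=13 $4=7 $5=0 $6=4 $7=11

4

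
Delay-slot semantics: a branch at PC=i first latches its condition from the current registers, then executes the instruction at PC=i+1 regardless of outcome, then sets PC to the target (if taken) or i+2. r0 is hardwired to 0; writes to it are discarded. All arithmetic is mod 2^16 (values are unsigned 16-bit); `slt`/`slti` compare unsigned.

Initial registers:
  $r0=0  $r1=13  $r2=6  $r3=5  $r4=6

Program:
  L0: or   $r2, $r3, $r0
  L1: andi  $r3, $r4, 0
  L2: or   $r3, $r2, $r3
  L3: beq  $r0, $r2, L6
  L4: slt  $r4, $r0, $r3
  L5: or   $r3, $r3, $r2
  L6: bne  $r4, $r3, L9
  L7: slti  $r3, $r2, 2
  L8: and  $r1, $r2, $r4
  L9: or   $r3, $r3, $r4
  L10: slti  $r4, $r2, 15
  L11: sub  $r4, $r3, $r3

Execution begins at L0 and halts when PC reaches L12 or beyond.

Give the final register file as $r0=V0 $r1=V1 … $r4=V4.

PC=0  or   $r2, $r3, $r0     | $r0=0 $r1=13 $r2=5 $r3=5 $r4=6
PC=1  andi  $r3, $r4, 0      | $r0=0 $r1=13 $r2=5 $r3=0 $r4=6
PC=2  or   $r3, $r2, $r3     | $r0=0 $r1=13 $r2=5 $r3=5 $r4=6
PC=3  beq  $r0, $r2, L6      | $r0=0 $r1=13 $r2=5 $r3=5 $r4=6  [not taken]
PC=4  slt  $r4, $r0, $r3     | $r0=0 $r1=13 $r2=5 $r3=5 $r4=1
PC=5  or   $r3, $r3, $r2     | $r0=0 $r1=13 $r2=5 $r3=5 $r4=1
PC=6  bne  $r4, $r3, L9      | $r0=0 $r1=13 $r2=5 $r3=5 $r4=1  [TAKEN]
PC=7  slti  $r3, $r2, 2      | $r0=0 $r1=13 $r2=5 $r3=0 $r4=1
PC=9  or   $r3, $r3, $r4     | $r0=0 $r1=13 $r2=5 $r3=1 $r4=1
PC=10 slti  $r4, $r2, 15     | $r0=0 $r1=13 $r2=5 $r3=1 $r4=1
PC=11 sub  $r4, $r3, $r3     | $r0=0 $r1=13 $r2=5 $r3=1 $r4=0

$r0=0 $r1=13 $r2=5 $r3=1 $r4=0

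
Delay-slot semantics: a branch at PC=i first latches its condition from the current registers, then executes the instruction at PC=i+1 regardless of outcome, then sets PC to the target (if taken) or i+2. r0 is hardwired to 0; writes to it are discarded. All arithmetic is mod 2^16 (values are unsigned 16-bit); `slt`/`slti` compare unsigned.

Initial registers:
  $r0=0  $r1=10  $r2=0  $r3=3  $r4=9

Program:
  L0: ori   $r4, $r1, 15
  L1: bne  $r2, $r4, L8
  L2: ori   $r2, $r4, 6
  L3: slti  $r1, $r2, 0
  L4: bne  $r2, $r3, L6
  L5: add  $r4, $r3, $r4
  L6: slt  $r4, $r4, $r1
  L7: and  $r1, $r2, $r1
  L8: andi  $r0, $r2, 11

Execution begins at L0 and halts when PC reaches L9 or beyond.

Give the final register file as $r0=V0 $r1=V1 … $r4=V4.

$r0=0 $r1=10 $r2=15 $r3=3 $r4=15

PC=0  ori   $r4, $r1, 15     | $r0=0 $r1=10 $r2=0 $r3=3 $r4=15
PC=1  bne  $r2, $r4, L8      | $r0=0 $r1=10 $r2=0 $r3=3 $r4=15  [TAKEN]
PC=2  ori   $r2, $r4, 6      | $r0=0 $r1=10 $r2=15 $r3=3 $r4=15
PC=8  andi  $r0, $r2, 11     | $r0=0 $r1=10 $r2=15 $r3=3 $r4=15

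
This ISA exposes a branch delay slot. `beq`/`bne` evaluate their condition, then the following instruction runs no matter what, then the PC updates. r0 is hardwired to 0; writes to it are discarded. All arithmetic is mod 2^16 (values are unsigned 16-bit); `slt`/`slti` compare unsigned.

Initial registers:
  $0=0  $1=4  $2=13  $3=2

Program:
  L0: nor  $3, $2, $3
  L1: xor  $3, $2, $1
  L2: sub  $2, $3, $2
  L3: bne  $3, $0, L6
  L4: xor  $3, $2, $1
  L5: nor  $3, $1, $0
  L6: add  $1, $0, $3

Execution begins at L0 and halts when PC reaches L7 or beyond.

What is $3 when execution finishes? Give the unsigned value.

[0] nor  $3, $2, $3  →  {$0:0, $1:4, $2:13, $3:65520}
[1] xor  $3, $2, $1  →  {$0:0, $1:4, $2:13, $3:9}
[2] sub  $2, $3, $2  →  {$0:0, $1:4, $2:65532, $3:9}
[3] bne  $3, $0, L6  →  {$0:0, $1:4, $2:65532, $3:9}  ⟨branch taken⟩
[4] xor  $3, $2, $1  →  {$0:0, $1:4, $2:65532, $3:65528}
[6] add  $1, $0, $3  →  {$0:0, $1:65528, $2:65532, $3:65528}

65528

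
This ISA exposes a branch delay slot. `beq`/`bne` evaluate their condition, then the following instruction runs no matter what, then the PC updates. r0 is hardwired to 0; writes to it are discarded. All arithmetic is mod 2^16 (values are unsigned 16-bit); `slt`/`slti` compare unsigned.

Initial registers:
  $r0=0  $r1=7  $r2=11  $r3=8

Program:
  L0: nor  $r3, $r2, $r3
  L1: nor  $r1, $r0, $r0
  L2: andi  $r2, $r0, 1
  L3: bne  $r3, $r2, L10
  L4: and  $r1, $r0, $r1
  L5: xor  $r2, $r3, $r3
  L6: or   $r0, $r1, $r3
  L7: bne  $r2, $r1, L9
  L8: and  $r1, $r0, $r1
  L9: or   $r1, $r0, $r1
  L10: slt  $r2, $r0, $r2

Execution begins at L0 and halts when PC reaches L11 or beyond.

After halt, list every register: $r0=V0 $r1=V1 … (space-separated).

$r0=0 $r1=0 $r2=0 $r3=65524

#0 nor  $r3, $r2, $r3 ; 0/7/11/65524
#1 nor  $r1, $r0, $r0 ; 0/65535/11/65524
#2 andi  $r2, $r0, 1 ; 0/65535/0/65524
#3 bne  $r3, $r2, L10 ; 0/65535/0/65524 ; →target
#4 and  $r1, $r0, $r1 ; 0/0/0/65524
#10 slt  $r2, $r0, $r2 ; 0/0/0/65524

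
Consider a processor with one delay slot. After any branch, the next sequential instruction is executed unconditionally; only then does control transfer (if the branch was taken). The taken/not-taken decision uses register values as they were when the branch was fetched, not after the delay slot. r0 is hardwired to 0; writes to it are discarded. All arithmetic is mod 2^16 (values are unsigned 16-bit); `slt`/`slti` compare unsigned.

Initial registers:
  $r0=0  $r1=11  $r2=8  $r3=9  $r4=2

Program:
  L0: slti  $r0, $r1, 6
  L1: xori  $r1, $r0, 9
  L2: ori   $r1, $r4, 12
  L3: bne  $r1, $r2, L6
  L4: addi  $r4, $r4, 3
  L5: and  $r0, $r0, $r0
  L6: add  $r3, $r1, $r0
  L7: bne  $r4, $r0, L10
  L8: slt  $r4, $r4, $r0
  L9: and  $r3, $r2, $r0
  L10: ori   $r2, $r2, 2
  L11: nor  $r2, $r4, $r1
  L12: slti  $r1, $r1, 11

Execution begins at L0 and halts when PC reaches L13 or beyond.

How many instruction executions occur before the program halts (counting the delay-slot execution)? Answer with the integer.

11

#0 slti  $r0, $r1, 6 ; 0/11/8/9/2
#1 xori  $r1, $r0, 9 ; 0/9/8/9/2
#2 ori   $r1, $r4, 12 ; 0/14/8/9/2
#3 bne  $r1, $r2, L6 ; 0/14/8/9/2 ; →target
#4 addi  $r4, $r4, 3 ; 0/14/8/9/5
#6 add  $r3, $r1, $r0 ; 0/14/8/14/5
#7 bne  $r4, $r0, L10 ; 0/14/8/14/5 ; →target
#8 slt  $r4, $r4, $r0 ; 0/14/8/14/0
#10 ori   $r2, $r2, 2 ; 0/14/10/14/0
#11 nor  $r2, $r4, $r1 ; 0/14/65521/14/0
#12 slti  $r1, $r1, 11 ; 0/0/65521/14/0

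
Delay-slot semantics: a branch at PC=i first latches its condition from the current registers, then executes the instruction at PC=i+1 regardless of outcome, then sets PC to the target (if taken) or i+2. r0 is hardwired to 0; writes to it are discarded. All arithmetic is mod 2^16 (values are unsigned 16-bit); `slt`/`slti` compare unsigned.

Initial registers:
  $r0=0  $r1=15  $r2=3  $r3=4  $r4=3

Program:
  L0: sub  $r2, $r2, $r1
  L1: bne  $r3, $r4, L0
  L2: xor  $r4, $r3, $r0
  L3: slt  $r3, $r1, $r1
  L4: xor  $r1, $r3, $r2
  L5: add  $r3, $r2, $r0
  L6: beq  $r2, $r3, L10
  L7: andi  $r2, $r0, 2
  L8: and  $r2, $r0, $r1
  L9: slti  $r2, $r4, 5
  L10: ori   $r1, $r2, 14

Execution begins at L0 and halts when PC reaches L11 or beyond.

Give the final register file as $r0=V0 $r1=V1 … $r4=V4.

$r0=0 $r1=14 $r2=0 $r3=65509 $r4=4

[0] sub  $r2, $r2, $r1  →  {$r0:0, $r1:15, $r2:65524, $r3:4, $r4:3}
[1] bne  $r3, $r4, L0  →  {$r0:0, $r1:15, $r2:65524, $r3:4, $r4:3}  ⟨branch taken⟩
[2] xor  $r4, $r3, $r0  →  {$r0:0, $r1:15, $r2:65524, $r3:4, $r4:4}
[0] sub  $r2, $r2, $r1  →  {$r0:0, $r1:15, $r2:65509, $r3:4, $r4:4}
[1] bne  $r3, $r4, L0  →  {$r0:0, $r1:15, $r2:65509, $r3:4, $r4:4}  ⟨branch fallthrough⟩
[2] xor  $r4, $r3, $r0  →  {$r0:0, $r1:15, $r2:65509, $r3:4, $r4:4}
[3] slt  $r3, $r1, $r1  →  {$r0:0, $r1:15, $r2:65509, $r3:0, $r4:4}
[4] xor  $r1, $r3, $r2  →  {$r0:0, $r1:65509, $r2:65509, $r3:0, $r4:4}
[5] add  $r3, $r2, $r0  →  {$r0:0, $r1:65509, $r2:65509, $r3:65509, $r4:4}
[6] beq  $r2, $r3, L10  →  {$r0:0, $r1:65509, $r2:65509, $r3:65509, $r4:4}  ⟨branch taken⟩
[7] andi  $r2, $r0, 2  →  {$r0:0, $r1:65509, $r2:0, $r3:65509, $r4:4}
[10] ori   $r1, $r2, 14  →  {$r0:0, $r1:14, $r2:0, $r3:65509, $r4:4}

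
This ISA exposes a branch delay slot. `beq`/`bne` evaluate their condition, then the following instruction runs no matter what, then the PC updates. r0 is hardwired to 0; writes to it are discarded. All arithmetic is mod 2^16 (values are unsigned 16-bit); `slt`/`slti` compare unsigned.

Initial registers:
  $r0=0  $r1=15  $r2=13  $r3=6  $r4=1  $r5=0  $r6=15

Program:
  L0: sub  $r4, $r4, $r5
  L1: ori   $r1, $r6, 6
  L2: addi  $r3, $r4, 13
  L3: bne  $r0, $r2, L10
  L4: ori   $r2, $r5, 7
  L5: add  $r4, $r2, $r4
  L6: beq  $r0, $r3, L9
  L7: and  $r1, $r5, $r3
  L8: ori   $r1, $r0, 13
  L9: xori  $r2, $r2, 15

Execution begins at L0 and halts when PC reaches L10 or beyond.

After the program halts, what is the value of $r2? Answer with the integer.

7

[0] sub  $r4, $r4, $r5  →  {$r0:0, $r1:15, $r2:13, $r3:6, $r4:1, $r5:0, $r6:15}
[1] ori   $r1, $r6, 6  →  {$r0:0, $r1:15, $r2:13, $r3:6, $r4:1, $r5:0, $r6:15}
[2] addi  $r3, $r4, 13  →  {$r0:0, $r1:15, $r2:13, $r3:14, $r4:1, $r5:0, $r6:15}
[3] bne  $r0, $r2, L10  →  {$r0:0, $r1:15, $r2:13, $r3:14, $r4:1, $r5:0, $r6:15}  ⟨branch taken⟩
[4] ori   $r2, $r5, 7  →  {$r0:0, $r1:15, $r2:7, $r3:14, $r4:1, $r5:0, $r6:15}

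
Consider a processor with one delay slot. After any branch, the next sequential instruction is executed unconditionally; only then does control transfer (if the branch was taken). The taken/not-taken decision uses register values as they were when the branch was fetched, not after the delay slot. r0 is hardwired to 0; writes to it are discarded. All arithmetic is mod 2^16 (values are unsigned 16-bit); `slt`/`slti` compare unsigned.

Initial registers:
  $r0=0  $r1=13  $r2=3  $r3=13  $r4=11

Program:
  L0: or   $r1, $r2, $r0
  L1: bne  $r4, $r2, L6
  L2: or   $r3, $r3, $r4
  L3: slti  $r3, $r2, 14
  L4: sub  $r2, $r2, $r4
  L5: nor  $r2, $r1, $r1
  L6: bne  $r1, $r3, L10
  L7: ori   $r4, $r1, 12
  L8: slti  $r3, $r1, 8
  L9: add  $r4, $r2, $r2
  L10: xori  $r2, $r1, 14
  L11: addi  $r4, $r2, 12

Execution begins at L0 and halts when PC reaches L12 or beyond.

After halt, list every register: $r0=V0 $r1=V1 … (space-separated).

  step pc=0: or   $r1, $r2, $r0  regs=(0,3,3,13,11)
  step pc=1: bne  $r4, $r2, L6  cond=T  regs=(0,3,3,13,11)
  step pc=2: or   $r3, $r3, $r4  regs=(0,3,3,15,11)
  step pc=6: bne  $r1, $r3, L10  cond=T  regs=(0,3,3,15,11)
  step pc=7: ori   $r4, $r1, 12  regs=(0,3,3,15,15)
  step pc=10: xori  $r2, $r1, 14  regs=(0,3,13,15,15)
  step pc=11: addi  $r4, $r2, 12  regs=(0,3,13,15,25)

$r0=0 $r1=3 $r2=13 $r3=15 $r4=25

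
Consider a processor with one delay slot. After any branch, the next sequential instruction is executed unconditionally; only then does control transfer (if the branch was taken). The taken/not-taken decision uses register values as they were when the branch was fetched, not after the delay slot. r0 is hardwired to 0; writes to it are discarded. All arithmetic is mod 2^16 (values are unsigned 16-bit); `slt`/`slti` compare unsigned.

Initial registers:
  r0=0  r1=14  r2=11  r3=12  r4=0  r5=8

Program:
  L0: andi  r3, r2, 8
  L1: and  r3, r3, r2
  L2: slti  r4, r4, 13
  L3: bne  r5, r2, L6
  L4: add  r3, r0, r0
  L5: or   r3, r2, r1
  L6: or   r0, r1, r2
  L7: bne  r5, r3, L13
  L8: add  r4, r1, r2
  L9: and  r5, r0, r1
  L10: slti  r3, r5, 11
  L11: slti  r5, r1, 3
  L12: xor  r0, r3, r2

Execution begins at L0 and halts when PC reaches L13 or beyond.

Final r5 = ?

PC=0  andi  r3, r2, 8        | r0=0 r1=14 r2=11 r3=8 r4=0 r5=8
PC=1  and  r3, r3, r2        | r0=0 r1=14 r2=11 r3=8 r4=0 r5=8
PC=2  slti  r4, r4, 13       | r0=0 r1=14 r2=11 r3=8 r4=1 r5=8
PC=3  bne  r5, r2, L6        | r0=0 r1=14 r2=11 r3=8 r4=1 r5=8  [TAKEN]
PC=4  add  r3, r0, r0        | r0=0 r1=14 r2=11 r3=0 r4=1 r5=8
PC=6  or   r0, r1, r2        | r0=0 r1=14 r2=11 r3=0 r4=1 r5=8
PC=7  bne  r5, r3, L13       | r0=0 r1=14 r2=11 r3=0 r4=1 r5=8  [TAKEN]
PC=8  add  r4, r1, r2        | r0=0 r1=14 r2=11 r3=0 r4=25 r5=8

8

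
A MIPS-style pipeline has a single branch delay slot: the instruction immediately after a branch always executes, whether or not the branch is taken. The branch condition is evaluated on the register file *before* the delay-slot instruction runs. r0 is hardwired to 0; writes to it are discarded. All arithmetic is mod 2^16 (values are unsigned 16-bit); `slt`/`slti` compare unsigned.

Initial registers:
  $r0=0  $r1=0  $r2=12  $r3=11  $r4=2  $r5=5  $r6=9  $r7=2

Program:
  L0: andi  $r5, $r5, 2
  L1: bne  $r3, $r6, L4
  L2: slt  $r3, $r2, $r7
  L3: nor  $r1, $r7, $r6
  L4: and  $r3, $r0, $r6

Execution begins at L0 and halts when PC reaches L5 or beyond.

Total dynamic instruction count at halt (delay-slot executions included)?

[0] andi  $r5, $r5, 2  →  {$r0:0, $r1:0, $r2:12, $r3:11, $r4:2, $r5:0, $r6:9, $r7:2}
[1] bne  $r3, $r6, L4  →  {$r0:0, $r1:0, $r2:12, $r3:11, $r4:2, $r5:0, $r6:9, $r7:2}  ⟨branch taken⟩
[2] slt  $r3, $r2, $r7  →  {$r0:0, $r1:0, $r2:12, $r3:0, $r4:2, $r5:0, $r6:9, $r7:2}
[4] and  $r3, $r0, $r6  →  {$r0:0, $r1:0, $r2:12, $r3:0, $r4:2, $r5:0, $r6:9, $r7:2}

4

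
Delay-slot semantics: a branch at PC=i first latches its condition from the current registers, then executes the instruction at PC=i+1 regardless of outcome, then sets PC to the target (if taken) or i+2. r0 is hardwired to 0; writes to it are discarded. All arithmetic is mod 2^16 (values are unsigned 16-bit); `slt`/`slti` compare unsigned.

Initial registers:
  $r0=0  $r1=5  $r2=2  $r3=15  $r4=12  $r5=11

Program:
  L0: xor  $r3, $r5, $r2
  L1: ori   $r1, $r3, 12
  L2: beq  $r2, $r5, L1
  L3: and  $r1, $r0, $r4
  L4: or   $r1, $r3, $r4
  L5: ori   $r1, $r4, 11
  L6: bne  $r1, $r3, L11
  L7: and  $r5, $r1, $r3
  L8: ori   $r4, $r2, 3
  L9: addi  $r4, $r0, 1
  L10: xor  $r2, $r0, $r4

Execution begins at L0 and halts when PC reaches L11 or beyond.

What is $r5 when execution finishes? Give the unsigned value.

9

#0 xor  $r3, $r5, $r2 ; 0/5/2/9/12/11
#1 ori   $r1, $r3, 12 ; 0/13/2/9/12/11
#2 beq  $r2, $r5, L1 ; 0/13/2/9/12/11 ; →fallthru
#3 and  $r1, $r0, $r4 ; 0/0/2/9/12/11
#4 or   $r1, $r3, $r4 ; 0/13/2/9/12/11
#5 ori   $r1, $r4, 11 ; 0/15/2/9/12/11
#6 bne  $r1, $r3, L11 ; 0/15/2/9/12/11 ; →target
#7 and  $r5, $r1, $r3 ; 0/15/2/9/12/9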